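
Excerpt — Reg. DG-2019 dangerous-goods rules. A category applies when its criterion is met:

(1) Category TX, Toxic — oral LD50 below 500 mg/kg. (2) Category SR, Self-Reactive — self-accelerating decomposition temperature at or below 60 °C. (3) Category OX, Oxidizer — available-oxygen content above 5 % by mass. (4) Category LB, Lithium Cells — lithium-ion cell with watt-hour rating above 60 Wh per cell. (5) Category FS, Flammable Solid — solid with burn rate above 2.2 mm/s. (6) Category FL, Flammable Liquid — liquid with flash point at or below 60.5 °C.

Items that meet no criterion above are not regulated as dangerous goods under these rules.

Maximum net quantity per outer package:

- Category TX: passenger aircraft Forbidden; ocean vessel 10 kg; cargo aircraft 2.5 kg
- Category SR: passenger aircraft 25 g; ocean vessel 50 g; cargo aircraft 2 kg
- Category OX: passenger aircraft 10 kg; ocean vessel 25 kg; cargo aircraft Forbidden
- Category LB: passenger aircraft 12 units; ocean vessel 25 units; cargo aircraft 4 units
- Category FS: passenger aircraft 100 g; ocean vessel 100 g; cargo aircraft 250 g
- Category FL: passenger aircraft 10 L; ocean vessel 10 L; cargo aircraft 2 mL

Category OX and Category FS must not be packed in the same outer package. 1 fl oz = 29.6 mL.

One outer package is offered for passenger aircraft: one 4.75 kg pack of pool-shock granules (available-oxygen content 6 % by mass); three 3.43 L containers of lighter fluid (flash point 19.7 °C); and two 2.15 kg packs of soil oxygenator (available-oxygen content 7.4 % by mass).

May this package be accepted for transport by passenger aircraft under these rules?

No

The pool-shock granules have available-oxygen content 6 % by mass, which is > 5 % by mass, so they are Category OX (Oxidizer).
The lighter fluid has flash point 19.7 °C, which is ≤ 60.5 °C, so it is Category FL (Flammable Liquid).
The soil oxygenator has available-oxygen content 7.4 % by mass, which is > 5 % by mass, so it is Category OX (Oxidizer).
Total Category OX: 4.75 kg + (two 2.15 kg packs = 4.3 kg) = 9.05 kg.
9.05 kg is within the passenger aircraft limit of 10 kg for Category OX.
Category FL quantity: three 3.43 L containers = 10.29 L.
10.29 L > 10 L (passenger aircraft limit, Category FL) — over the limit.
The segregation rule (Category OX with Category FS) does not apply to Category OX with Category FL.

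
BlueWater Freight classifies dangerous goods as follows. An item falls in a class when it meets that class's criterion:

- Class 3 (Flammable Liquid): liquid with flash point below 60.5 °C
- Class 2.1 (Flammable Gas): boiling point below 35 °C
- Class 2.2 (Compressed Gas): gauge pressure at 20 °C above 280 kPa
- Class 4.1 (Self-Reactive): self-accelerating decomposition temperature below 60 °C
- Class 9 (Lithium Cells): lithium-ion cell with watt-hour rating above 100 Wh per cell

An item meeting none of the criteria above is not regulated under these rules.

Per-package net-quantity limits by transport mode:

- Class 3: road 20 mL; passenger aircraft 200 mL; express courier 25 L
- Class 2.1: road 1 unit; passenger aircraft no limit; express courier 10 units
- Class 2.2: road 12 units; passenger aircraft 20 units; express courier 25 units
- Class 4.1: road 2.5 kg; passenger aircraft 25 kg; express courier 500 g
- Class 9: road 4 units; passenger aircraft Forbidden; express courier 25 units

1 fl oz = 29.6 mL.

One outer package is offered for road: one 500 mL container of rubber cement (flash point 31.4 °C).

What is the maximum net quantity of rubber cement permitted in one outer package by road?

20 mL

Rubber cement: flash point 31.4 °C < 60.5 °C → Class 3 (Flammable Liquid).
The road limit for Class 3 is 20 mL.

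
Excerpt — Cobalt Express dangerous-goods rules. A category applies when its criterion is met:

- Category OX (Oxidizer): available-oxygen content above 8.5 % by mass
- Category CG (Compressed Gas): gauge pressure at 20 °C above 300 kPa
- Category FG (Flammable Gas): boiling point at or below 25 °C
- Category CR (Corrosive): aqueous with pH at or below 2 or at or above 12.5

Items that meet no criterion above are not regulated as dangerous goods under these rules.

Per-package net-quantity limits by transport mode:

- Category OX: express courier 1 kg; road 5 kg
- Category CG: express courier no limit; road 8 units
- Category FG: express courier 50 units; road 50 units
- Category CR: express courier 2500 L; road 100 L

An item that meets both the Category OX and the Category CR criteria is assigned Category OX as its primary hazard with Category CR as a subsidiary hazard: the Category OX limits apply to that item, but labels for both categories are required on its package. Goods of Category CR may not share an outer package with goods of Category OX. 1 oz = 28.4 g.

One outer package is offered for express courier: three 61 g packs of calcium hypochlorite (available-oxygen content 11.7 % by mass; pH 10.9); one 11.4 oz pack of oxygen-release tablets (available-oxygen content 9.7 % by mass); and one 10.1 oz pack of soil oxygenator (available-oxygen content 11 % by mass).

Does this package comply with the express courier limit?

The calcium hypochlorite has available-oxygen content 11.7 % by mass, which is > 8.5 % by mass, so it is Category OX (Oxidizer).
Available-oxygen content 9.7 % by mass meets the Category OX criterion (Oxidizer), so the oxygen-release tablets are Category OX.
With available-oxygen content 11 % by mass (> 8.5 % by mass), the soil oxygenator falls in Category OX.
Total Category OX: (three 61 g packs = 183 g) + (one 11.4 oz pack = 323.76 g) + (one 10.1 oz pack = 286.84 g) = 793.6 g.
793.6 g ≤ 1 kg (express courier limit, Category OX) — within limit.

Yes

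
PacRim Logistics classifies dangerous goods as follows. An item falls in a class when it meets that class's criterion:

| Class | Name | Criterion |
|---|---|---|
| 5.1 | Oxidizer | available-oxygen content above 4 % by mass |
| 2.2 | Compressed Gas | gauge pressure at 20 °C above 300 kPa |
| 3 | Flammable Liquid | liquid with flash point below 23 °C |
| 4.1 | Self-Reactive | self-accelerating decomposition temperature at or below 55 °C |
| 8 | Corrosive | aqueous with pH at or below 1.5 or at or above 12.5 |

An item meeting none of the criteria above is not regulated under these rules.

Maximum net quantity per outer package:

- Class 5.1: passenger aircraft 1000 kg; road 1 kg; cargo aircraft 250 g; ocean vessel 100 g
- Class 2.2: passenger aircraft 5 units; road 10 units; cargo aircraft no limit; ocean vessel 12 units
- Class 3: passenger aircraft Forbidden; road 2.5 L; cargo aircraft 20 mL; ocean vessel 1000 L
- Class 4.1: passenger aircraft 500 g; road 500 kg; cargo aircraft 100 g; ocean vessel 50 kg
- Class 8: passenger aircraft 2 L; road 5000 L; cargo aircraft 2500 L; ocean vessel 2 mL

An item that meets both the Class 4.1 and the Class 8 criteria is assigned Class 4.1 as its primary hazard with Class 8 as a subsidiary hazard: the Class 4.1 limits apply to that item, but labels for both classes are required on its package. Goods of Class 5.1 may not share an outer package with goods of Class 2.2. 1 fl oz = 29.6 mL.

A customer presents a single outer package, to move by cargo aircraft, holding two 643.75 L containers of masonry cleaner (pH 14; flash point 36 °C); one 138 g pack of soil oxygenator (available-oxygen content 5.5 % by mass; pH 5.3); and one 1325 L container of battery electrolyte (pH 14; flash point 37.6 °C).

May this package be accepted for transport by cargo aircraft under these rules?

No

pH 14 meets the Class 8 criterion (Corrosive), so the masonry cleaner is Class 8.
With available-oxygen content 5.5 % by mass (> 4 % by mass), the soil oxygenator falls in Class 5.1.
pH 14 meets the Class 8 criterion (Corrosive), so the battery electrolyte is Class 8.
Total Class 8: (two 643.75 L containers = 1287.5 L) + 1325 L = 2612.5 L.
2612.5 L > 2500 L (cargo aircraft limit, Class 8) — over the limit.
Class 5.1 quantity: 138 g.
That is within the Class 5.1 cargo aircraft limit of 250 g.
The segregation rule (Class 5.1 with Class 2.2) does not apply to Class 8 with Class 5.1.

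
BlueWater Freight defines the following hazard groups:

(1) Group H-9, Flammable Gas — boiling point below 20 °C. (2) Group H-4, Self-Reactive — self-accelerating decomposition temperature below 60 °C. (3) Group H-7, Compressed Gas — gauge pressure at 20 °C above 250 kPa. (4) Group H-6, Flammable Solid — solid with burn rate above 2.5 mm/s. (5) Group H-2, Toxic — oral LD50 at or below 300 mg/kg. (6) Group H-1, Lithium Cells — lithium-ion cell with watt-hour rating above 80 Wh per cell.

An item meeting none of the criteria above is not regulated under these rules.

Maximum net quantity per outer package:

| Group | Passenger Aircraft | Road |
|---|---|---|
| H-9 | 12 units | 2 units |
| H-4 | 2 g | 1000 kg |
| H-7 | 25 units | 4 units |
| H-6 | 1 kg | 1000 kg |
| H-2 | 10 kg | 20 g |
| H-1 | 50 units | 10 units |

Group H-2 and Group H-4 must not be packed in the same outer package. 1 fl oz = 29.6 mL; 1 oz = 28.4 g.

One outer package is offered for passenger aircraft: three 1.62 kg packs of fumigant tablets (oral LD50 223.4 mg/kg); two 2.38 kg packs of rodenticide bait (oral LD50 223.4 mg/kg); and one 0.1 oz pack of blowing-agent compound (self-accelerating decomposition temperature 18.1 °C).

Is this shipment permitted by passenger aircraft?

No

Fumigant tablets: oral LD50 223.4 mg/kg ≤ 300 mg/kg → Group H-2 (Toxic).
Oral LD50 223.4 mg/kg meets the Group H-2 criterion (Toxic), so the rodenticide bait is Group H-2.
Self-accelerating decomposition temperature 18.1 °C meets the Group H-4 criterion (Self-Reactive), so the blowing-agent compound is Group H-4.
Group H-2 net quantity: (three 1.62 kg packs = 4.86 kg) + (two 2.38 kg packs = 4.76 kg) = 9.62 kg.
9.62 kg is within the passenger aircraft limit of 10 kg for Group H-2.
Group H-4 quantity: one 0.1 oz pack = 2.84 g.
2.84 g exceeds the passenger aircraft limit of 2 g for Group H-4.
Group H-2 and Group H-4 may not share an outer package.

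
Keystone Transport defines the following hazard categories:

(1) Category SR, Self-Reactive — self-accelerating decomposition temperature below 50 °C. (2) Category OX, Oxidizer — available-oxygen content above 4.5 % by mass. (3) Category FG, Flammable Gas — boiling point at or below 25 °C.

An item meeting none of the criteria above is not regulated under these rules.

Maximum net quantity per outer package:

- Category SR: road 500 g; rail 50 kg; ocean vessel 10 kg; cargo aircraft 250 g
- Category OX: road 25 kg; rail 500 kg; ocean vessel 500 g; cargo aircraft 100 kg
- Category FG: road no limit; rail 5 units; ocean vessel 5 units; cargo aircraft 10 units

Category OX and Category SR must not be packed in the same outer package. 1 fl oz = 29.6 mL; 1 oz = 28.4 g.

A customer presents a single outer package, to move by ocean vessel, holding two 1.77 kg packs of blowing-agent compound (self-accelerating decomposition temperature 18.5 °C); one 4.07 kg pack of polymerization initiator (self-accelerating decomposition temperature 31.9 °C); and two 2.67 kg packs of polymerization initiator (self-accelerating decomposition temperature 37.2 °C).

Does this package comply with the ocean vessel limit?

Blowing-agent compound: self-accelerating decomposition temperature 18.5 °C < 50 °C → Category SR (Self-Reactive).
Polymerization initiator: self-accelerating decomposition temperature 31.9 °C < 50 °C → Category SR (Self-Reactive).
With self-accelerating decomposition temperature 37.2 °C (< 50 °C), the polymerization initiator falls in Category SR.
Total Category SR: (two 1.77 kg packs = 3.54 kg) + 4.07 kg + (two 2.67 kg packs = 5.34 kg) = 12.95 kg.
That exceeds the Category SR ocean vessel limit of 10 kg.

No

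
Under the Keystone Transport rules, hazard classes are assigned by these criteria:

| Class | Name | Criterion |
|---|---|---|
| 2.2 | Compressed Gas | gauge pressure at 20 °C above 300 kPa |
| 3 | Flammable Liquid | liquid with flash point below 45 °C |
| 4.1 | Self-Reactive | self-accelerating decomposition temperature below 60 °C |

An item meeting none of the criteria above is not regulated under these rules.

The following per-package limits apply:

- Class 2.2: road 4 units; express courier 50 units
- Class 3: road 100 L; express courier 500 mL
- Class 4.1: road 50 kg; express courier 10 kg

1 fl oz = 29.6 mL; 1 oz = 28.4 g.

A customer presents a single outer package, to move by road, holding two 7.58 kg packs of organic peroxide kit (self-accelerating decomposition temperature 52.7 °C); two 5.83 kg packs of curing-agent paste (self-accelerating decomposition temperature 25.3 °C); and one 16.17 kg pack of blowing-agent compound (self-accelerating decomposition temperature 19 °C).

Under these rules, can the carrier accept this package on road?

The organic peroxide kit has self-accelerating decomposition temperature 52.7 °C, which is < 60 °C, so it is Class 4.1 (Self-Reactive).
Curing-agent paste: self-accelerating decomposition temperature 25.3 °C < 60 °C → Class 4.1 (Self-Reactive).
Blowing-agent compound: self-accelerating decomposition temperature 19 °C < 60 °C → Class 4.1 (Self-Reactive).
Class 4.1 net quantity: (two 7.58 kg packs = 15.16 kg) + (two 5.83 kg packs = 11.66 kg) + 16.17 kg = 42.99 kg.
That is within the Class 4.1 road limit of 50 kg.

Yes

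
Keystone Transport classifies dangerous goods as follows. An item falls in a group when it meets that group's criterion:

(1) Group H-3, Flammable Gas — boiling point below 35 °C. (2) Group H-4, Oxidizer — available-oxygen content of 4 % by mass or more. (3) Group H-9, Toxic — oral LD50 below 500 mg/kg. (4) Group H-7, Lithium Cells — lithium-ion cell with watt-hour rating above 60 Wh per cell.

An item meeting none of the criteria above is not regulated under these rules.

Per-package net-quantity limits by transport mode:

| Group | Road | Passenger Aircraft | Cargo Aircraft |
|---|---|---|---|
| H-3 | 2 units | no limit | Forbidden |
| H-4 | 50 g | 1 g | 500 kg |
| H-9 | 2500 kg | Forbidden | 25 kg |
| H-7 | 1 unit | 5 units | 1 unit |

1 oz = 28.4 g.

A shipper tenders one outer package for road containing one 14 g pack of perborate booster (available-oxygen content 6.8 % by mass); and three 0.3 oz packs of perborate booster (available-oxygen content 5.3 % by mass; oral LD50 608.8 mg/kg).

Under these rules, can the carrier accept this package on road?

Yes

The perborate booster has available-oxygen content 6.8 % by mass, which is ≥ 4 % by mass, so it is Group H-4 (Oxidizer).
Available-oxygen content 5.3 % by mass meets the Group H-4 criterion (Oxidizer), so the perborate booster is Group H-4.
Group H-4 net quantity: 14 g + (three 0.3 oz packs = 25.56 g) = 39.56 g.
39.56 g ≤ 50 g (road limit, Group H-4) — within limit.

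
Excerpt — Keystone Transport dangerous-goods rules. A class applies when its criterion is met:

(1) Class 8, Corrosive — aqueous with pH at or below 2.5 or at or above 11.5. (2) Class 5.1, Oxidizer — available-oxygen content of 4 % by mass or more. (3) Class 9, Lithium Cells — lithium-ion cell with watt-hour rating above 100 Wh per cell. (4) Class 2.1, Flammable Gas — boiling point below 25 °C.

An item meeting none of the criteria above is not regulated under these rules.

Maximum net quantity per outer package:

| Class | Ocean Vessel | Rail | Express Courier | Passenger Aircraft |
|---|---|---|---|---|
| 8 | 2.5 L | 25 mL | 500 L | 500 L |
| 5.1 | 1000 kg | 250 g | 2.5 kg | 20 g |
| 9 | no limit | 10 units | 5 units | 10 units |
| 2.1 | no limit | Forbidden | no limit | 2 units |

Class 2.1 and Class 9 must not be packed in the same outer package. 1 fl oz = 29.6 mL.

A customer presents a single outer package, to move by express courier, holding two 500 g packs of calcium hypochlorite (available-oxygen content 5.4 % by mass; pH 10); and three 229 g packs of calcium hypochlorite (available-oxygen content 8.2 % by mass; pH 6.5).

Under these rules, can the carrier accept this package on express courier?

Yes

Calcium hypochlorite: available-oxygen content 5.4 % by mass ≥ 4 % by mass → Class 5.1 (Oxidizer).
With available-oxygen content 8.2 % by mass (≥ 4 % by mass), the calcium hypochlorite falls in Class 5.1.
Total Class 5.1: (two 500 g packs = 1 kg) + (three 229 g packs = 687 g) = 1.687 kg.
That is within the Class 5.1 express courier limit of 2.5 kg.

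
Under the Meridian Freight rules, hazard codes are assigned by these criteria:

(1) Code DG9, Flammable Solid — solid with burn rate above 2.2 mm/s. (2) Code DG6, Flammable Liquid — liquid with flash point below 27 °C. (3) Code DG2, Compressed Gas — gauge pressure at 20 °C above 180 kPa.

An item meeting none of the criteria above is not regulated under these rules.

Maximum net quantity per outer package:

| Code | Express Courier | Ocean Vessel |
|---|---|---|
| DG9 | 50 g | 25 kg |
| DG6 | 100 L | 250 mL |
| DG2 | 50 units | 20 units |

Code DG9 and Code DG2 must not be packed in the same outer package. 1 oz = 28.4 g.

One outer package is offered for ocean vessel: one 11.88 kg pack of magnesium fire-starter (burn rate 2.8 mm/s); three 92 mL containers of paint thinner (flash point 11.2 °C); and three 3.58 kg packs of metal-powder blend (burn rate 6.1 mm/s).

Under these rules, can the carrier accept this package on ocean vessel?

The magnesium fire-starter has burn rate 2.8 mm/s, which is > 2.2 mm/s, so it is Code DG9 (Flammable Solid).
With flash point 11.2 °C (< 27 °C), the paint thinner falls in Code DG6.
The metal-powder blend has burn rate 6.1 mm/s, which is > 2.2 mm/s, so it is Code DG9 (Flammable Solid).
Code DG6 quantity: three 92 mL containers = 276 mL.
276 mL > 250 mL (ocean vessel limit, Code DG6) — over the limit.
Total Code DG9: 11.88 kg + (three 3.58 kg packs = 10.74 kg) = 22.62 kg.
22.62 kg is within the ocean vessel limit of 25 kg for Code DG9.
The segregation rule (Code DG9 with Code DG2) does not apply to Code DG6 with Code DG9.

No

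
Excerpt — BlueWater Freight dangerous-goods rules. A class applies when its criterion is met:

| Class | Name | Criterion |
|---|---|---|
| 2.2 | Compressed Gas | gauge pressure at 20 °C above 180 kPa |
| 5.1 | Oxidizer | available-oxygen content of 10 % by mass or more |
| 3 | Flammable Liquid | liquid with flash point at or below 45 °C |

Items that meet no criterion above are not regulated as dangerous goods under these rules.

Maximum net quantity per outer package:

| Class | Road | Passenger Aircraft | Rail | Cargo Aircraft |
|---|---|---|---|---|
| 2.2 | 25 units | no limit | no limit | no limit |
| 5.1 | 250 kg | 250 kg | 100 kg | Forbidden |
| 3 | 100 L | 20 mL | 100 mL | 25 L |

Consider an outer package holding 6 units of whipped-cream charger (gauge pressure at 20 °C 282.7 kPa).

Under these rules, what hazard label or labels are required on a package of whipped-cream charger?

With gauge pressure at 20 °C 282.7 kPa (> 180 kPa), the whipped-cream charger falls in Class 2.2.
Only the Class 2.2 label is required.

Class 2.2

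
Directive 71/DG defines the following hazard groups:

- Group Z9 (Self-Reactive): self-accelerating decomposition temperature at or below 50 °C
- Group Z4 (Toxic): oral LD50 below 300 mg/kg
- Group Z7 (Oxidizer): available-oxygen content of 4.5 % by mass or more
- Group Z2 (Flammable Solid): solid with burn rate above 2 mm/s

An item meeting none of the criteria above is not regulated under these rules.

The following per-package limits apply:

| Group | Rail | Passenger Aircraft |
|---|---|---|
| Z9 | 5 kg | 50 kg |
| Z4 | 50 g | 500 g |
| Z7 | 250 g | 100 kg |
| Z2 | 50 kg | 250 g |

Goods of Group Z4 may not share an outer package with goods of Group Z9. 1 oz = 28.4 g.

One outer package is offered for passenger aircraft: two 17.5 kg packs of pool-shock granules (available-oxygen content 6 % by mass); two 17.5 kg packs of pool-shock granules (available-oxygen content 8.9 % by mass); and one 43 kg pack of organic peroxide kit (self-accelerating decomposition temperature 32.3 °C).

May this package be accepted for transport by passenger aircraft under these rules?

With available-oxygen content 6 % by mass (≥ 4.5 % by mass), the pool-shock granules fall in Group Z7.
Pool-shock granules: available-oxygen content 8.9 % by mass ≥ 4.5 % by mass → Group Z7 (Oxidizer).
Self-accelerating decomposition temperature 32.3 °C meets the Group Z9 criterion (Self-Reactive), so the organic peroxide kit is Group Z9.
Group Z7 net quantity: (two 17.5 kg packs = 35 kg) + (two 17.5 kg packs = 35 kg) = 70 kg.
That is within the Group Z7 passenger aircraft limit of 100 kg.
Group Z9 quantity: 43 kg.
That is within the Group Z9 passenger aircraft limit of 50 kg.
The segregation rule (Group Z4 with Group Z9) does not apply to Group Z7 with Group Z9.
Every hazard group is within its passenger aircraft limit and no segregation rule is violated.

Yes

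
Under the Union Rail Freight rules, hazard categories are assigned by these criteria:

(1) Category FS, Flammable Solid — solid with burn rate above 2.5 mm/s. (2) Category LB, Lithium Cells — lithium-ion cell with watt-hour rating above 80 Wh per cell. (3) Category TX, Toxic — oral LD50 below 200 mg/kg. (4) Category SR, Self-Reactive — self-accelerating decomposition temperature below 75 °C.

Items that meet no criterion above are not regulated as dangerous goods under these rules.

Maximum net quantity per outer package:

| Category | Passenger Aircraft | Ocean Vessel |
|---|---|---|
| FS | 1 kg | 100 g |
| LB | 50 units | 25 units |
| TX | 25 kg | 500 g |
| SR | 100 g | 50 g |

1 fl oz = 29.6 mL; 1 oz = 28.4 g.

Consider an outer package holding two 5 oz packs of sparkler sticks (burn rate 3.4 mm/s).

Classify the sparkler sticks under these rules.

The sparkler sticks have burn rate 3.4 mm/s, which is > 2.5 mm/s, so they are Category FS (Flammable Solid).

Category FS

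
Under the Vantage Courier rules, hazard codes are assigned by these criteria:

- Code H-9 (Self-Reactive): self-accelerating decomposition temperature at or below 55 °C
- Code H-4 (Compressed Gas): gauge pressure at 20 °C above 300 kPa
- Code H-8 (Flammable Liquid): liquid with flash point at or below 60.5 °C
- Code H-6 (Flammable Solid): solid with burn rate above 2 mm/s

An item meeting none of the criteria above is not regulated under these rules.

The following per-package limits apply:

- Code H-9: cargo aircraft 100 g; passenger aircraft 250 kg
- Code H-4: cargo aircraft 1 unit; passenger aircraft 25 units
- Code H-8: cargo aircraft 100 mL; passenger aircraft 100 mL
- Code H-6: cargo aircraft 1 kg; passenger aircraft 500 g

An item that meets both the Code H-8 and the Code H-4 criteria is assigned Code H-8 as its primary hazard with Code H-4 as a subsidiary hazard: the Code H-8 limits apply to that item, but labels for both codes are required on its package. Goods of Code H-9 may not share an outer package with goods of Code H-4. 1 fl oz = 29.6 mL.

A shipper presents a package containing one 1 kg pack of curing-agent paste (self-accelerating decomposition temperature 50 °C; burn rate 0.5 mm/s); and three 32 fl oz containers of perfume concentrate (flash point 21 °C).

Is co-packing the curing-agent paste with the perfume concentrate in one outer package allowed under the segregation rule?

Self-accelerating decomposition temperature 50 °C meets the Code H-9 criterion (Self-Reactive), so the curing-agent paste is Code H-9.
The perfume concentrate has flash point 21 °C, which is ≤ 60.5 °C, so it is Code H-8 (Flammable Liquid).
No segregation rule bars Code H-9 with Code H-8.

Yes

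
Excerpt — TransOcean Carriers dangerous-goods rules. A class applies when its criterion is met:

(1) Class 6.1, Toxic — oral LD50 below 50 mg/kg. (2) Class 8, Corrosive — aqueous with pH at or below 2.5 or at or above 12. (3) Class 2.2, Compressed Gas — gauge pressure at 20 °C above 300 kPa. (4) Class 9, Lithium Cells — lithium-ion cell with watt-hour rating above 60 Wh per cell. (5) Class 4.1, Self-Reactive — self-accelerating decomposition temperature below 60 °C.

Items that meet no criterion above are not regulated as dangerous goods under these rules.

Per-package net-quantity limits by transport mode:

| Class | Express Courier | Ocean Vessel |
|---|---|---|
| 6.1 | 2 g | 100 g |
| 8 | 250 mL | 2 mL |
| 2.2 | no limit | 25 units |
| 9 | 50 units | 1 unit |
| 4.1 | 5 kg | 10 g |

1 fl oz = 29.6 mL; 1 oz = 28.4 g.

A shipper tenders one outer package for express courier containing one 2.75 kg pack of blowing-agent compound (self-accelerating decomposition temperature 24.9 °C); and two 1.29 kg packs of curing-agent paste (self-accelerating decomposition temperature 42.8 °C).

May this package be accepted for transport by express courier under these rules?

Blowing-agent compound: self-accelerating decomposition temperature 24.9 °C < 60 °C → Class 4.1 (Self-Reactive).
Self-accelerating decomposition temperature 42.8 °C meets the Class 4.1 criterion (Self-Reactive), so the curing-agent paste is Class 4.1.
Total Class 4.1: 2.75 kg + (two 1.29 kg packs = 2.58 kg) = 5.33 kg.
5.33 kg > 5 kg (express courier limit, Class 4.1) — over the limit.

No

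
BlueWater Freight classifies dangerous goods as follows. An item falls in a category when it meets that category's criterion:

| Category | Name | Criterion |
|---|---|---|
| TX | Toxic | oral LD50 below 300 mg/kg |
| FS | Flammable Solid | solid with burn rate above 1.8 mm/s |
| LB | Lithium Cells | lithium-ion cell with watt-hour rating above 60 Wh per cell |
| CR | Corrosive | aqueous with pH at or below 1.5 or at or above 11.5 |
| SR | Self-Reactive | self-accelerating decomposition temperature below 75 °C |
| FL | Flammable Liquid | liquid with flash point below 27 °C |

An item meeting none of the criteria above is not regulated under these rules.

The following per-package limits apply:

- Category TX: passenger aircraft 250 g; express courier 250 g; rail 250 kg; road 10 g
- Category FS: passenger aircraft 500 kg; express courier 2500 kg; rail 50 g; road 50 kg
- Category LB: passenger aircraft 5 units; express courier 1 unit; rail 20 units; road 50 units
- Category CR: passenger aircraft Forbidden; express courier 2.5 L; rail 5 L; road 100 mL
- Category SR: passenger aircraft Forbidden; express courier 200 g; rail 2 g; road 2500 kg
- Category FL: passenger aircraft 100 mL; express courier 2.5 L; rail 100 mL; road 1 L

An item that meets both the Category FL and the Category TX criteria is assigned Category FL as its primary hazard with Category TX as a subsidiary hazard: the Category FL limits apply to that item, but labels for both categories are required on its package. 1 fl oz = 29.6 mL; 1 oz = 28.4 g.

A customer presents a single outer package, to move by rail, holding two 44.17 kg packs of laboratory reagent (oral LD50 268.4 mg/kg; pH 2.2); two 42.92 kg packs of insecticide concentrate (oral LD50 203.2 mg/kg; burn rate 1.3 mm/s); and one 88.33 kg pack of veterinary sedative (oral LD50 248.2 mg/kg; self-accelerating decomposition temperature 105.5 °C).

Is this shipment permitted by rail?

No

The laboratory reagent has oral LD50 268.4 mg/kg, which is < 300 mg/kg, so it is Category TX (Toxic).
Oral LD50 203.2 mg/kg meets the Category TX criterion (Toxic), so the insecticide concentrate is Category TX.
With oral LD50 248.2 mg/kg (< 300 mg/kg), the veterinary sedative falls in Category TX.
Category TX net quantity: (two 44.17 kg packs = 88.34 kg) + (two 42.92 kg packs = 85.84 kg) + 88.33 kg = 262.51 kg.
That exceeds the Category TX rail limit of 250 kg.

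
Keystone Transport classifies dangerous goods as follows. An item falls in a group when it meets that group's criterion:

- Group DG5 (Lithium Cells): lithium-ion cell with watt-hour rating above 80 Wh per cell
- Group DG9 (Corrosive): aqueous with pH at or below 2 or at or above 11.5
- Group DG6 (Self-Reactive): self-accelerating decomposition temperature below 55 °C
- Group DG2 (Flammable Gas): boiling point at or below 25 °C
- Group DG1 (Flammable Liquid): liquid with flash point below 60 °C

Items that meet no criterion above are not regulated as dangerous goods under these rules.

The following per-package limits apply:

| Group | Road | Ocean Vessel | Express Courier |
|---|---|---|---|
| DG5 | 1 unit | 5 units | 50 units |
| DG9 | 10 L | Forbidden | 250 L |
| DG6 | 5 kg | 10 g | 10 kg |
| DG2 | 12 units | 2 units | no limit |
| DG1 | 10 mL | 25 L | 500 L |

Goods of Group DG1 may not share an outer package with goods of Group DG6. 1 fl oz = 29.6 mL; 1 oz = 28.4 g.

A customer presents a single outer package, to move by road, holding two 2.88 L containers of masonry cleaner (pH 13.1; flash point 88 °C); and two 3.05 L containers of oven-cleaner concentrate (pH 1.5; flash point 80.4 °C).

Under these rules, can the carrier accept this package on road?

No

The masonry cleaner has pH 13.1, which is ≥ 11.5, so it is Group DG9 (Corrosive).
With pH 1.5 (≤ 2), the oven-cleaner concentrate falls in Group DG9.
Total Group DG9: (two 2.88 L containers = 5.76 L) + (two 3.05 L containers = 6.1 L) = 11.86 L.
That exceeds the Group DG9 road limit of 10 L.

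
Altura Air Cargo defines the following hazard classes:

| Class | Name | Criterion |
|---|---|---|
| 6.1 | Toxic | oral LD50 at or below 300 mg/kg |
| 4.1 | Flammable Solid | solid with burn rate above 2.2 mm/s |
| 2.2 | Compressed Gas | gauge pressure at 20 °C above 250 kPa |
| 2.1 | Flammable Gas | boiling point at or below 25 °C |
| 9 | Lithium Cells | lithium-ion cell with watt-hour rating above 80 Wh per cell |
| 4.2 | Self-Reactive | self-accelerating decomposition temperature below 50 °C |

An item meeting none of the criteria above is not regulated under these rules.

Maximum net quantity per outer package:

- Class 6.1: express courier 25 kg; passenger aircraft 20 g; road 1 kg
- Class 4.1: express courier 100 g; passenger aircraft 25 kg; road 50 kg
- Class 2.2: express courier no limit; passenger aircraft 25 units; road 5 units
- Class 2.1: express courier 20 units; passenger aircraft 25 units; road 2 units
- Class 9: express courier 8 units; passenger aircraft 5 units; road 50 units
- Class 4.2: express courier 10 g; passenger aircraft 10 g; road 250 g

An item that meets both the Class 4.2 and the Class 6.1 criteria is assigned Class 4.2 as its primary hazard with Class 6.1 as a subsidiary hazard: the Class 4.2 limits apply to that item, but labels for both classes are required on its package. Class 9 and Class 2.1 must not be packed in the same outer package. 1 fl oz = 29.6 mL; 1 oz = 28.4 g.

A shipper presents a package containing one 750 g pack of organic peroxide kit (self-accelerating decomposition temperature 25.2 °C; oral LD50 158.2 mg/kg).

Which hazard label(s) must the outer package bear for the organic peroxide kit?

Class 4.2 and 6.1

Self-accelerating decomposition temperature 25.2 °C meets the Class 4.2 criterion (Self-Reactive), so the organic peroxide kit is Class 4.2.
With oral LD50 158.2 mg/kg (≤ 300 mg/kg), the organic peroxide kit falls in Class 6.1.
By the precedence rule Class 4.2 is primary and Class 6.1 is subsidiary, and that rule requires both labels on the package.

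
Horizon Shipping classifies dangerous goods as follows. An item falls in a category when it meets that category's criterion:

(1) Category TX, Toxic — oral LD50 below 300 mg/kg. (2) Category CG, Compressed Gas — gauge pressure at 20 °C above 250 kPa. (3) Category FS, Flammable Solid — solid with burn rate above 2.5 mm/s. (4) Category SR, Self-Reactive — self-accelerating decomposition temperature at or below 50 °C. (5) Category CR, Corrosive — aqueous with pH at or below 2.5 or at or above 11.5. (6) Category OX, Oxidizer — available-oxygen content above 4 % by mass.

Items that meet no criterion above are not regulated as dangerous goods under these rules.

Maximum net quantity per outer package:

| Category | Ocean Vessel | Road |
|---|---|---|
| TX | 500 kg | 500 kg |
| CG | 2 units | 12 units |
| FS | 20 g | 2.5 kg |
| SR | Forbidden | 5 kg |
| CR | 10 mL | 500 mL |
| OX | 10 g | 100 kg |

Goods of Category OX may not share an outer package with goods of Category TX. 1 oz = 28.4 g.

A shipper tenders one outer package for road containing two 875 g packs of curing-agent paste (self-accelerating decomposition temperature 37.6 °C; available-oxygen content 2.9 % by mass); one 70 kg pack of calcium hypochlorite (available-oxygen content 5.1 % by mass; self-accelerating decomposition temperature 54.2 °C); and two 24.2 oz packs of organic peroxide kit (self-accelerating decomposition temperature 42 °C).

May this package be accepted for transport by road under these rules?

The curing-agent paste has self-accelerating decomposition temperature 37.6 °C, which is ≤ 50 °C, so it is Category SR (Self-Reactive).
Available-oxygen content 5.1 % by mass meets the Category OX criterion (Oxidizer), so the calcium hypochlorite is Category OX.
With self-accelerating decomposition temperature 42 °C (≤ 50 °C), the organic peroxide kit falls in Category SR.
Category OX quantity: 70 kg.
70 kg is within the road limit of 100 kg for Category OX.
Category SR net quantity: (two 875 g packs = 1.75 kg) + (two 24.2 oz packs = 1374.56 g) = 3124.56 g.
3124.56 g ≤ 5 kg (road limit, Category SR) — within limit.
The segregation rule (Category OX with Category TX) does not apply to Category OX with Category SR.
Every hazard category is within its road limit and no segregation rule is violated.

Yes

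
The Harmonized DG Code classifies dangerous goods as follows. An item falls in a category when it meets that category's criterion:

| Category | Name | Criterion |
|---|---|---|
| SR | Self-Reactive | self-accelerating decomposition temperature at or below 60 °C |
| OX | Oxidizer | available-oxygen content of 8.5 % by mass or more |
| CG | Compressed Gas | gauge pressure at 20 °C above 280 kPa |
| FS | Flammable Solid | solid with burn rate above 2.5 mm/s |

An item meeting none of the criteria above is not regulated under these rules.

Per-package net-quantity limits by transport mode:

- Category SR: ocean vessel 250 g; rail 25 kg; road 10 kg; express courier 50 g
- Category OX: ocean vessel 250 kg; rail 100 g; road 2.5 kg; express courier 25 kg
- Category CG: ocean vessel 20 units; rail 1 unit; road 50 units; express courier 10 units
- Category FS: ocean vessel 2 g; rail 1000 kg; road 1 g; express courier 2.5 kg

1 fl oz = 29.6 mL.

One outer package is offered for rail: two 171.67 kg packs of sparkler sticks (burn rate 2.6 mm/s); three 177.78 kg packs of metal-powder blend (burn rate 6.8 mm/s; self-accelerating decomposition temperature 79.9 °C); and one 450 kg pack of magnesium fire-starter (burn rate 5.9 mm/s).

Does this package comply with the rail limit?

No

Sparkler sticks: burn rate 2.6 mm/s > 2.5 mm/s → Category FS (Flammable Solid).
With burn rate 6.8 mm/s (> 2.5 mm/s), the metal-powder blend falls in Category FS.
Burn rate 5.9 mm/s meets the Category FS criterion (Flammable Solid), so the magnesium fire-starter is Category FS.
Category FS net quantity: (two 171.67 kg packs = 343.34 kg) + (three 177.78 kg packs = 533.34 kg) + 450 kg = 1326.68 kg.
1326.68 kg > 1000 kg (rail limit, Category FS) — over the limit.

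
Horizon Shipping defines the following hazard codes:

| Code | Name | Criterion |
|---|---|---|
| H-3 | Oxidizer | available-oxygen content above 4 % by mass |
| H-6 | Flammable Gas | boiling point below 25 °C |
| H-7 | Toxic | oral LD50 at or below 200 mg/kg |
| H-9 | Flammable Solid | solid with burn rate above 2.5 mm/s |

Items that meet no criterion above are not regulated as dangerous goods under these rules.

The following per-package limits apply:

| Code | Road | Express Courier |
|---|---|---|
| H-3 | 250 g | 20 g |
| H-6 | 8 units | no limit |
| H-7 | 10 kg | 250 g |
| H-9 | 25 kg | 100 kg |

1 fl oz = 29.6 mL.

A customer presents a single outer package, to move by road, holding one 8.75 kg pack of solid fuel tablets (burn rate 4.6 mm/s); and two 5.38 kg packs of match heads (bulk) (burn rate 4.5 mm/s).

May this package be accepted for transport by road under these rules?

Burn rate 4.6 mm/s meets the Code H-9 criterion (Flammable Solid), so the solid fuel tablets are Code H-9.
Burn rate 4.5 mm/s meets the Code H-9 criterion (Flammable Solid), so the match heads (bulk) are Code H-9.
Total Code H-9: 8.75 kg + (two 5.38 kg packs = 10.76 kg) = 19.51 kg.
That is within the Code H-9 road limit of 25 kg.

Yes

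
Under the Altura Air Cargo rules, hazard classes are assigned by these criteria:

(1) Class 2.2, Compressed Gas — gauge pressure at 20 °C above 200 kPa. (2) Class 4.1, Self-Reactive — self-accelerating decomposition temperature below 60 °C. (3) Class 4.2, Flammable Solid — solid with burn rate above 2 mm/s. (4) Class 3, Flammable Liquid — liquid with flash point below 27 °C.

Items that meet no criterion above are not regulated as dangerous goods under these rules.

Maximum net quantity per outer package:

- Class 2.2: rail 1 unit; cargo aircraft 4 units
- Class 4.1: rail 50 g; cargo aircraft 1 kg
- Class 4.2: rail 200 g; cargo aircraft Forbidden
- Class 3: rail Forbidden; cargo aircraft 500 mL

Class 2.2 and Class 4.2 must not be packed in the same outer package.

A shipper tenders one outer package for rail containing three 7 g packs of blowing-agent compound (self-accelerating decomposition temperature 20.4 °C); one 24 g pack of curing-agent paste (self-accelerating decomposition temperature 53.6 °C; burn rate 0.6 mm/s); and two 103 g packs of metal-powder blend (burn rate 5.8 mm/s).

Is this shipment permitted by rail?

With self-accelerating decomposition temperature 20.4 °C (< 60 °C), the blowing-agent compound falls in Class 4.1.
Self-accelerating decomposition temperature 53.6 °C meets the Class 4.1 criterion (Self-Reactive), so the curing-agent paste is Class 4.1.
Burn rate 5.8 mm/s meets the Class 4.2 criterion (Flammable Solid), so the metal-powder blend is Class 4.2.
Class 4.2 quantity: two 103 g packs = 206 g.
206 g exceeds the rail limit of 200 g for Class 4.2.
Total Class 4.1: (three 7 g packs = 21 g) + 24 g = 45 g.
45 g ≤ 50 g (rail limit, Class 4.1) — within limit.
The segregation rule (Class 2.2 with Class 4.2) does not apply to Class 4.2 with Class 4.1.

No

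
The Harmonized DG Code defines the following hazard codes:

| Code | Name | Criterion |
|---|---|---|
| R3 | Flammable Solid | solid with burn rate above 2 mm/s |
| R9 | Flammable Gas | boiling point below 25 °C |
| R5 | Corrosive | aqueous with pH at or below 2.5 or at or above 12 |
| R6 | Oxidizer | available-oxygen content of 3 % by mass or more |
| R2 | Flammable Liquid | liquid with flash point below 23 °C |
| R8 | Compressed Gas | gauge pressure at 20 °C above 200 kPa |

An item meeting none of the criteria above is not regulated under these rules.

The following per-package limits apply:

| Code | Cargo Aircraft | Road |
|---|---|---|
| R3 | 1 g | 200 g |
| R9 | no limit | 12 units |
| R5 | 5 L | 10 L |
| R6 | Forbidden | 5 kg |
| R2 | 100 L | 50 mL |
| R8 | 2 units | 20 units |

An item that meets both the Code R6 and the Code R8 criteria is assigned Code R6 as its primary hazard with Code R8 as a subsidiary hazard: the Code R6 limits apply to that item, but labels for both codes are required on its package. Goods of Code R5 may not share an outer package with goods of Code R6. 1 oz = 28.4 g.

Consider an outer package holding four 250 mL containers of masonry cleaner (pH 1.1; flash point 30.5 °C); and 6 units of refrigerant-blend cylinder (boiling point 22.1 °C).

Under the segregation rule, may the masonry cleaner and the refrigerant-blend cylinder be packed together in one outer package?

Yes

With pH 1.1 (≤ 2.5), the masonry cleaner falls in Code R5.
Refrigerant-blend cylinder: boiling point 22.1 °C < 25 °C → Code R9 (Flammable Gas).
No segregation rule bars Code R5 with Code R9.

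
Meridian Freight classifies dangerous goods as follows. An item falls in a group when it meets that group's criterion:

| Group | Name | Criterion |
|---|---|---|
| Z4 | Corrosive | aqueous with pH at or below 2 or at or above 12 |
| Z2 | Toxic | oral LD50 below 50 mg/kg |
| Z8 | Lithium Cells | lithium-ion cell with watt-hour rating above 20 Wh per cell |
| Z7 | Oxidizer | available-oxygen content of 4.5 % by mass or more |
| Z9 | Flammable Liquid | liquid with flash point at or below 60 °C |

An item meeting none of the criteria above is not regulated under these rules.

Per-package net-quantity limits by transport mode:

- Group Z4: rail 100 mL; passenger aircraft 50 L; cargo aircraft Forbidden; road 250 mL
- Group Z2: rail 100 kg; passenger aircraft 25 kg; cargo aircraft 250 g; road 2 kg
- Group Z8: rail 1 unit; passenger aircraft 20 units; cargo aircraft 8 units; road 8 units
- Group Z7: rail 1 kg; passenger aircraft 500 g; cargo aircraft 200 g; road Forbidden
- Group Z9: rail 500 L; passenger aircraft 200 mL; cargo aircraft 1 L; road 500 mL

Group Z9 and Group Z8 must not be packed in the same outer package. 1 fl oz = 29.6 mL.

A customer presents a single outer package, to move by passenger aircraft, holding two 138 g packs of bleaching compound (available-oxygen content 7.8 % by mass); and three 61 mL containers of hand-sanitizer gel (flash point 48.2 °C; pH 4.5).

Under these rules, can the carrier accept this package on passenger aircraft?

Yes

Bleaching compound: available-oxygen content 7.8 % by mass ≥ 4.5 % by mass → Group Z7 (Oxidizer).
Flash point 48.2 °C meets the Group Z9 criterion (Flammable Liquid), so the hand-sanitizer gel is Group Z9.
Group Z9 quantity: three 61 mL containers = 183 mL.
183 mL ≤ 200 mL (passenger aircraft limit, Group Z9) — within limit.
Group Z7 quantity: two 138 g packs = 276 g.
That is within the Group Z7 passenger aircraft limit of 500 g.
The segregation rule (Group Z9 with Group Z8) does not apply to Group Z9 with Group Z7.
Every hazard group is within its passenger aircraft limit and no segregation rule is violated.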